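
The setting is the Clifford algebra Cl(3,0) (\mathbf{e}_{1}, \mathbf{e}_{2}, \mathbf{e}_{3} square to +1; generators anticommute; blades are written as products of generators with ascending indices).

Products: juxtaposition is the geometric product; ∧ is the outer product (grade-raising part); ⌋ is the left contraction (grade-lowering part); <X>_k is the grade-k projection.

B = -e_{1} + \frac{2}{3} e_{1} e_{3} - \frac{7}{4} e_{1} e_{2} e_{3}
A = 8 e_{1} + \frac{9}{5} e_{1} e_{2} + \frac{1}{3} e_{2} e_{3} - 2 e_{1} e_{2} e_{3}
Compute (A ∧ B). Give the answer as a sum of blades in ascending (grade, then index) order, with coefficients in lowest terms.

step 1: -\frac{1}{3} e_{1} e_{2} e_{3}
Answer: -\frac{1}{3} e_{1} e_{2} e_{3}


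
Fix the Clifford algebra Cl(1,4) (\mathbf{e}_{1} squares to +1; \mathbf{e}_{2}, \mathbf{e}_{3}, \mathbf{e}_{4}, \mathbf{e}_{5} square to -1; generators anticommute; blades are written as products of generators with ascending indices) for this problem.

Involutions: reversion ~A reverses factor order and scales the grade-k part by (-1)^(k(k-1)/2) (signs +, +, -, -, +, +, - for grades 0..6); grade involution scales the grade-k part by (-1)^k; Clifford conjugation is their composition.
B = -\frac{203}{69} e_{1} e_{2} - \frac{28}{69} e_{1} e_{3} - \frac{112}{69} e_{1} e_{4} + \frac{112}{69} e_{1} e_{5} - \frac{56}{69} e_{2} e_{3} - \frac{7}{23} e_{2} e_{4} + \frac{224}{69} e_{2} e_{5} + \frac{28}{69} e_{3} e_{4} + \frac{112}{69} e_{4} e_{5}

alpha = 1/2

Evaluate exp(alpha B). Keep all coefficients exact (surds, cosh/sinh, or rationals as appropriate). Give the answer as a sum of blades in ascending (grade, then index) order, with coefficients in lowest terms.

B^2 term by term: the squares give (-\frac{203}{69})^2*(e_{1} e_{2})^2 + (-\frac{28}{69})^2*(e_{1} e_{3})^2 + (-\frac{112}{69})^2*(e_{1} e_{4})^2 + (\frac{112}{69})^2*(e_{1} e_{5})^2 + (-\frac{56}{69})^2*(e_{2} e_{3})^2 + (-\frac{7}{23})^2*(e_{2} e_{4})^2 + (\frac{224}{69})^2*(e_{2} e_{5})^2 + (\frac{28}{69})^2*(e_{3} e_{4})^2 + (\frac{112}{69})^2*(e_{4} e_{5})^2 = \frac{41209}{4761}*(+1) + \frac{784}{4761}*(+1) + \frac{12544}{4761}*(+1) + \frac{12544}{4761}*(+1) + \frac{3136}{4761}*(-1) + \frac{49}{529}*(-1) + \frac{50176}{4761}*(-1) + \frac{784}{4761}*(-1) + \frac{12544}{4761}*(-1) = 0 (each basis 2-blade squares to minus the product of its generators' squares); cross terms between blades sharing an index anticommute and cancel; the commuting (index-disjoint) pairs give grade-4 terms 2*c*c'*(blade product), which cancel blade by blade — e_{1} e_{2} e_{3} e_{4}: -\frac{11368}{4761} - \frac{392}{1587} + \frac{12544}{4761} = 0; e_{1} e_{2} e_{3} e_{5}: \frac{12544}{4761} - \frac{12544}{4761} = 0; e_{1} e_{2} e_{4} e_{5}: -\frac{45472}{4761} + \frac{50176}{4761} - \frac{1568}{1587} = 0; e_{1} e_{3} e_{4} e_{5}: -\frac{6272}{4761} + \frac{6272}{4761} = 0; e_{2} e_{3} e_{4} e_{5}: -\frac{12544}{4761} + \frac{12544}{4761} = 0 — confirming B is simple. So B^2 = 0.
B^2 = 0, so the series truncates immediately: exp(alpha B) = 1 + alpha B (parabolic case).
Answer: 1 - \frac{203}{138} e_{1} e_{2} - \frac{14}{69} e_{1} e_{3} - \frac{56}{69} e_{1} e_{4} + \frac{56}{69} e_{1} e_{5} - \frac{28}{69} e_{2} e_{3} - \frac{7}{46} e_{2} e_{4} + \frac{112}{69} e_{2} e_{5} + \frac{14}{69} e_{3} e_{4} + \frac{56}{69} e_{4} e_{5}


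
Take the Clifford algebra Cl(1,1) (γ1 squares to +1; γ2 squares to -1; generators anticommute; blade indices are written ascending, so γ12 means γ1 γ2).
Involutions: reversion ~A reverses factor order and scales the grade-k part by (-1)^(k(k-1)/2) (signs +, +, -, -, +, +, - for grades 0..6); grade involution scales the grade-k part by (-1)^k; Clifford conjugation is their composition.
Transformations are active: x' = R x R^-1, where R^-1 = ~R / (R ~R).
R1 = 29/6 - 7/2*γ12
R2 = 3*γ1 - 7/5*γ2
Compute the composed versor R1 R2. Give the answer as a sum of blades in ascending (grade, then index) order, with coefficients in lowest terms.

Distribute over the terms of R1 (each basis-blade product reordered to ascending indices, repeated generators contracted through their squares):
(29/6) R2 = 29/2*γ1 - 203/30*γ2
(-7/2*γ12) R2 = -49/10*γ1 + 21/2*γ2
Summing the partial products and collecting blades:
Answer: 48/5*γ1 + 56/15*γ2


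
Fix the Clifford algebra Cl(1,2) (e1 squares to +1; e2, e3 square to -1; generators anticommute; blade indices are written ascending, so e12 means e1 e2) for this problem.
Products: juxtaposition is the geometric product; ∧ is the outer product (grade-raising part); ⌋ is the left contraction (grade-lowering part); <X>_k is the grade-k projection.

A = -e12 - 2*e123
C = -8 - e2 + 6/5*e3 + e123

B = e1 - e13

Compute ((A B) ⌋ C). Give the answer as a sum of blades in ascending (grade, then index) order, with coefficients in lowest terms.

step 1: -e2 - 3*e23
step 2: -1 + 3*e1 - e13
Answer: -1 + 3*e1 - e13


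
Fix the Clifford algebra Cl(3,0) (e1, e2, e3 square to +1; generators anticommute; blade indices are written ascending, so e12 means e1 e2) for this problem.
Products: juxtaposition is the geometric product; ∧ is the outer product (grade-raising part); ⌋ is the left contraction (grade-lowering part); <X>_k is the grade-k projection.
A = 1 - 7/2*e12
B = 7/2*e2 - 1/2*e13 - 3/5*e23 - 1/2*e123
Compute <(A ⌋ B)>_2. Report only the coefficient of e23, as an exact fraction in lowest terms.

step 1: 7/2*e2 - 7/4*e3 - 1/2*e13 - 3/5*e23 - 1/2*e123
step 2: -1/2*e13 - 3/5*e23
Answer: -3/5


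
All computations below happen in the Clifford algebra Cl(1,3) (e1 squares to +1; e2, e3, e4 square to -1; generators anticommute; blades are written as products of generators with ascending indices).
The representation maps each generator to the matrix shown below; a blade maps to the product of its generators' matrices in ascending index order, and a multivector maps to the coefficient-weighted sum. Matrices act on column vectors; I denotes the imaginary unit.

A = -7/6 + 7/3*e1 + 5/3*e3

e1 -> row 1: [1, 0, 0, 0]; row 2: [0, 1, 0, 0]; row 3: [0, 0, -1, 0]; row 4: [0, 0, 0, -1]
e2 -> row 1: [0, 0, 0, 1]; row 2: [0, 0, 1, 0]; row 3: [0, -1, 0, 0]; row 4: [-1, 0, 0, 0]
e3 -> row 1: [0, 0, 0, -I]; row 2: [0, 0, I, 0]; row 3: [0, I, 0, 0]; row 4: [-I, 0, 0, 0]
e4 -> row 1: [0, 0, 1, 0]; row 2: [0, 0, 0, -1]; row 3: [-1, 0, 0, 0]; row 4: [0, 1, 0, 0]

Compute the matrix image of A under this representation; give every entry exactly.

M = (-7/6)*1 + (7/3)*rho(e1) + (5/3)*rho(e3), summed entrywise (1 is the identity matrix):
Answer: row 1: [7/6, 0, 0, -5*I/3]; row 2: [0, 7/6, 5*I/3, 0]; row 3: [0, 5*I/3, -7/2, 0]; row 4: [-5*I/3, 0, 0, -7/2]


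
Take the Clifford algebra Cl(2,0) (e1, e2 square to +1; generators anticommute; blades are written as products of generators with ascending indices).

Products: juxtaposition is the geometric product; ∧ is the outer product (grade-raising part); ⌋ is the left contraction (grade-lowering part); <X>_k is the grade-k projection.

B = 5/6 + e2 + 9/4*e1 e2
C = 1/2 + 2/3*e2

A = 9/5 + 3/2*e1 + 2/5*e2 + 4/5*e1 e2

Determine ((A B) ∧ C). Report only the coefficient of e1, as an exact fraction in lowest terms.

step 1: 1/10 + 23/20*e1 + 661/120*e2 + 373/60*e1 e2
step 2: 1/20 + 23/40*e1 + 677/240*e2 + 31/8*e1 e2
Answer: 23/40


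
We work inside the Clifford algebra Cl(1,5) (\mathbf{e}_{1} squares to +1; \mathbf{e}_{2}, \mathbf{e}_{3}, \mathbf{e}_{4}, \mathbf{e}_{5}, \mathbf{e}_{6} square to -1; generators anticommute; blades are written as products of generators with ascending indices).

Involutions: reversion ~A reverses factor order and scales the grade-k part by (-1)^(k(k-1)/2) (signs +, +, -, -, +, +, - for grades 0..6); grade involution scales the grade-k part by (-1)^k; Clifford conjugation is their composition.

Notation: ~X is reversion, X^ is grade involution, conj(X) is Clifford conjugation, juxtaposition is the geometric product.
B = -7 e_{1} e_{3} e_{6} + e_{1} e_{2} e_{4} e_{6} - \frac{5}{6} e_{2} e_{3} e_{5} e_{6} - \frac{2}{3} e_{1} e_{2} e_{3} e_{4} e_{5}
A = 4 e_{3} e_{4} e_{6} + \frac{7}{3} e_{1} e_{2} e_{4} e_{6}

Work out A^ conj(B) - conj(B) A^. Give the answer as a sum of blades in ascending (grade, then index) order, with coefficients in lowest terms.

first term: -\frac{7}{3} - 28 e_{1} e_{4} + 4 e_{1} e_{2} e_{3} - \frac{49}{3} e_{2} e_{3} e_{4} + \frac{10}{3} e_{2} e_{4} e_{5} - \frac{14}{9} e_{3} e_{5} e_{6} - \frac{8}{3} e_{1} e_{2} e_{5} e_{6} + \frac{35}{18} e_{1} e_{3} e_{4} e_{5}
second term: -\frac{7}{3} + 28 e_{1} e_{4} + 4 e_{1} e_{2} e_{3} - \frac{49}{3} e_{2} e_{3} e_{4} + \frac{10}{3} e_{2} e_{4} e_{5} + \frac{14}{9} e_{3} e_{5} e_{6} + \frac{8}{3} e_{1} e_{2} e_{5} e_{6} + \frac{35}{18} e_{1} e_{3} e_{4} e_{5}
Answer: -56 e_{1} e_{4} - \frac{28}{9} e_{3} e_{5} e_{6} - \frac{16}{3} e_{1} e_{2} e_{5} e_{6}


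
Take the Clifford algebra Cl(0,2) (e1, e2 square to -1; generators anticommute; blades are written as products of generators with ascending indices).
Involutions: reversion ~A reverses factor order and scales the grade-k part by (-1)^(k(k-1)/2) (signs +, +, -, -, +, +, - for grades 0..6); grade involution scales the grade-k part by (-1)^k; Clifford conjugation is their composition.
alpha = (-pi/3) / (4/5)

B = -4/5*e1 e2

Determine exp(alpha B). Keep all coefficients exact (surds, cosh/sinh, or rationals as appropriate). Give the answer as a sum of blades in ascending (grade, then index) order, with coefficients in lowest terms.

B^2 = (-4/5)^2*(e1 e2)^2 = 16/25*(-1) = -16/25 (a basis 2-blade squares to minus the product of its generators' squares).
B^2 = -16/25 — since the square is negative, the closed form is circular: l = 4/5, alpha*l = -pi/3, so exp(alpha B) = cos(-pi/3) + (sin(-pi/3)/(4/5))*B = 1/2 + (-5*sqrt(3)/8)*B.
Answer: 1/2 + sqrt(3)/2*e1 e2


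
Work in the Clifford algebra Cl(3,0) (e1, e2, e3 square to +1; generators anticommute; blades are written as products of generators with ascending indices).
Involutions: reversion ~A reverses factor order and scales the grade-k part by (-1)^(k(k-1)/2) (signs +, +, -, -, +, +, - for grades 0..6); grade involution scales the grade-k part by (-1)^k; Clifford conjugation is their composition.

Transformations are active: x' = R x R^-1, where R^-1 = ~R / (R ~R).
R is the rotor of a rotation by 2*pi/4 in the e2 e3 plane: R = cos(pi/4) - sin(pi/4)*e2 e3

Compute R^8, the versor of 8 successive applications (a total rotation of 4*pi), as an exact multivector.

The rotor phase is half the rotation angle and phases add under composition, so 8 steps in the e2 e3 plane accumulate phase 8*(pi/4) = 2*pi: R^8 = cos(2*pi) - sin(2*pi)*e2 e3.
cos(2*pi) = 1 and sin(2*pi) = 0, so R^8 = 1. The total rotation 4*pi is 2 full turns, so every vector returns to itself, yet the rotor is +1, back on the identity sheet (an even number of 2*pi turns).
Answer: 1


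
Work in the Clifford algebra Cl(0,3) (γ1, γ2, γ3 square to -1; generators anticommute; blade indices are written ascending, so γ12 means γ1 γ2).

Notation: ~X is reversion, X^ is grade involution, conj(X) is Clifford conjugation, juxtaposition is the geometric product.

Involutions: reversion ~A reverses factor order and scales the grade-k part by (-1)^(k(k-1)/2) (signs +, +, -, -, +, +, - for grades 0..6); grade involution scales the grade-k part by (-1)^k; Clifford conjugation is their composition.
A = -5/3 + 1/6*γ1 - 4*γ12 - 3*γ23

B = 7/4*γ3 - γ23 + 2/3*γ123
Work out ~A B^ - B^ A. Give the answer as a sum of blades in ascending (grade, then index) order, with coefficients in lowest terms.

first term: 3 + 2*γ1 + 21/4*γ2 + 67/12*γ3 + 89/24*γ13 + 16/9*γ23 - 109/18*γ123
second term: -3 - 2*γ1 + 21/4*γ2 + 1/4*γ3 + 103/24*γ13 + 16/9*γ23 + 143/18*γ123
Answer: 6 + 4*γ1 + 16/3*γ3 - 7/12*γ13 - 14*γ123


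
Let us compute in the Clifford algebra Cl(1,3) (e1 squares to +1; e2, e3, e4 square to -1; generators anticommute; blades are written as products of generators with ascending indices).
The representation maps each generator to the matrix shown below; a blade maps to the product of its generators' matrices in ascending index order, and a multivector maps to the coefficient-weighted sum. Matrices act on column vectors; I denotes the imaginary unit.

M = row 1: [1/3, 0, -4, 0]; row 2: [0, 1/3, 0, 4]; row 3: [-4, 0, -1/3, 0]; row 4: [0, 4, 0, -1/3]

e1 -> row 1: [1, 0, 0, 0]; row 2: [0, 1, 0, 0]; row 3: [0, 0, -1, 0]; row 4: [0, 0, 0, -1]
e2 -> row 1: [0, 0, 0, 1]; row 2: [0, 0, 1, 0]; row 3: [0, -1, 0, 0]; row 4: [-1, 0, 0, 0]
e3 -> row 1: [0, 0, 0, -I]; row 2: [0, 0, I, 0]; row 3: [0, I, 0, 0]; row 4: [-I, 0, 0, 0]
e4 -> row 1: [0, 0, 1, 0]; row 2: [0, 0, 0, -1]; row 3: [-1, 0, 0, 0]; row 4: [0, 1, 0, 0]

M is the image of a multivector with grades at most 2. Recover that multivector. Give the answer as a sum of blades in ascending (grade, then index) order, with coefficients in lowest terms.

Method: the blade images are trace-orthogonal — tr(rho(e_A) rho(e_B)^-1) = 4 if A = B and 0 otherwise — and rho(e_A)^-1 = (e_A)^2 * rho(e_A) with (e_A)^2 = +1 or -1, so the coefficient of e_A in the preimage is (e_A)^2 * tr(M rho(e_A))/4.
Nonzero projections over blades of grade <= 2: e1: (e1)^2 = +1, tr(M rho(e1)) = 4/3, coefficient 1/3; e1 e4: (e1 e4)^2 = +1, tr(M rho(e1 e4)) = -16, coefficient -4. Every other blade of grade <= 2 projects to 0.
Answer: 1/3*e1 - 4*e1 e4


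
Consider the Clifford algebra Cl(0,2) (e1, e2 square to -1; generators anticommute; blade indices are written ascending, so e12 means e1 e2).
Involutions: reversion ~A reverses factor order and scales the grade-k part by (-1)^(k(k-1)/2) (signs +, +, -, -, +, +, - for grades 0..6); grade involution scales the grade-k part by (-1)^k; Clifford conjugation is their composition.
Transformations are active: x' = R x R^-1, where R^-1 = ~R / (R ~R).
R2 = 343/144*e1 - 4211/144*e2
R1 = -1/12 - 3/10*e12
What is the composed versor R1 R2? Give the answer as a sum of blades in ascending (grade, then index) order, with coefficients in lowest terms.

Distribute over the terms of R1 (each basis-blade product reordered to ascending indices, repeated generators contracted through their squares):
(-1/12) R2 = -343/1728*e1 + 4211/1728*e2
(-3/10*e12) R2 = -4211/480*e1 - 343/480*e2
Summing the partial products and collecting blades:
Answer: -77513/8640*e1 + 14881/8640*e2


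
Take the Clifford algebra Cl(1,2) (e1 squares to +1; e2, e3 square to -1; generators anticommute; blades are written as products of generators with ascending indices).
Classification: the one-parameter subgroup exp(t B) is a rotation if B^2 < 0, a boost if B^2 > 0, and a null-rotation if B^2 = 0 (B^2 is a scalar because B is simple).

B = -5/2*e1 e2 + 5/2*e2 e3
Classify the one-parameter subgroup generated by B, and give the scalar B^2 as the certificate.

B^2 term by term: the squares give (-5/2)^2*(e1 e2)^2 + (5/2)^2*(e2 e3)^2 = 25/4*(+1) + 25/4*(-1) = 0 (each basis 2-blade squares to minus the product of its generators' squares); cross terms between blades sharing an index anticommute and cancel. So B^2 = 0.
Answer: null-rotation, certificate B^2 = 0. The class reads off the invariant scalar 0 directly.


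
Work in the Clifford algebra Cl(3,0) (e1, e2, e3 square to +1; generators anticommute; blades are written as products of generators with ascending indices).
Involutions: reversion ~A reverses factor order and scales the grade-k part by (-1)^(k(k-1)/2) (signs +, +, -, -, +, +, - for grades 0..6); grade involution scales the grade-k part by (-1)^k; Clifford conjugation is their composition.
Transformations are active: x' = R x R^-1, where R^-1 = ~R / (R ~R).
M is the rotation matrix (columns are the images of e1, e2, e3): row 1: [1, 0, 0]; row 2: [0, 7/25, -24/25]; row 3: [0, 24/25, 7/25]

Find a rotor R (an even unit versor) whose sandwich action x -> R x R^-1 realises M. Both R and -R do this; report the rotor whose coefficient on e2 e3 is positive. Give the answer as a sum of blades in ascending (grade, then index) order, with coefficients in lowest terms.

Method: write R = a + b12*e1 e2 + b13*e1 e3 + b23*e2 e3 with a^2 + b12^2 + b13^2 + b23^2 = 1 (so R^-1 = ~R). Expanding the columns R e_j ~R gives tr M = 4a^2 - 1 and, from the antisymmetric part, M21 - M12 = -4a*b12, M13 - M31 = 4a*b13, M32 - M23 = -4a*b23.
Here tr M = 39/25, so a^2 = (1 + tr M)/4 = 16/25 and a = ±4/5. Taking a = 4/5: M21 - M12 = 0, M13 - M31 = 0, M32 - M23 = 48/25, giving b12 = 0, b13 = 0, b23 = -3/5, i.e. R = 4/5 - 3/5*e2 e3.
Its e2 e3 coefficient is negative, so report the other preimage -R.
Answer: -4/5 + 3/5*e2 e3. Note: both R and -R realise this M (trace 39/25); the covering map identifies them, and the e2 e3-coefficient sign is the tie-breaker.


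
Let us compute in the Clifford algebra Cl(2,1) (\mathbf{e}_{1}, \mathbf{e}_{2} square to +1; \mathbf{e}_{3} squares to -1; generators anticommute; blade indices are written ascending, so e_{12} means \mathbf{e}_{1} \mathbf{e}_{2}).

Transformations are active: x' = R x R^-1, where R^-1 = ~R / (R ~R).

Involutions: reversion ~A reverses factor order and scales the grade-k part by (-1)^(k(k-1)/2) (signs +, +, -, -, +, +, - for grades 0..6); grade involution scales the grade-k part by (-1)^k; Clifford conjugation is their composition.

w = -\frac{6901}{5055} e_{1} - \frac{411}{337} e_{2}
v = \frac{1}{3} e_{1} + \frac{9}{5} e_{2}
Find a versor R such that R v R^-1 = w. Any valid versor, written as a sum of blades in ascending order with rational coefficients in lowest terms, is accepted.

The midline construction: v and w both square to \frac{754}{225}, so reflecting in their sum -\frac{5216}{5055} e_{1} + \frac{978}{1685} e_{2} exchanges them.
Answer: -\frac{5216}{5055} e_{1} + \frac{978}{1685} e_{2}


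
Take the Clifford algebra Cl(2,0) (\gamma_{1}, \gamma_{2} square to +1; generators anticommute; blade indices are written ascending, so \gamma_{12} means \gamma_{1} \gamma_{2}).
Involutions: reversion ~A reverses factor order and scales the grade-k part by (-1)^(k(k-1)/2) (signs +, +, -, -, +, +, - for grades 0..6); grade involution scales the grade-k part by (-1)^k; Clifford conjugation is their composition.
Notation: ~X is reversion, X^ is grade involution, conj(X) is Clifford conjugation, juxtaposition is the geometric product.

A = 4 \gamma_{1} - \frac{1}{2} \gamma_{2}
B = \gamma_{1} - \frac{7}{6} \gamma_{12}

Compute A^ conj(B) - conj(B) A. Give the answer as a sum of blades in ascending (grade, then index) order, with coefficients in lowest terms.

first term: 4 - \frac{7}{12} \gamma_{1} - \frac{14}{3} \gamma_{2} + \frac{1}{2} \gamma_{12}
second term: -4 - \frac{7}{12} \gamma_{1} - \frac{14}{3} \gamma_{2} + \frac{1}{2} \gamma_{12}
Answer: 8


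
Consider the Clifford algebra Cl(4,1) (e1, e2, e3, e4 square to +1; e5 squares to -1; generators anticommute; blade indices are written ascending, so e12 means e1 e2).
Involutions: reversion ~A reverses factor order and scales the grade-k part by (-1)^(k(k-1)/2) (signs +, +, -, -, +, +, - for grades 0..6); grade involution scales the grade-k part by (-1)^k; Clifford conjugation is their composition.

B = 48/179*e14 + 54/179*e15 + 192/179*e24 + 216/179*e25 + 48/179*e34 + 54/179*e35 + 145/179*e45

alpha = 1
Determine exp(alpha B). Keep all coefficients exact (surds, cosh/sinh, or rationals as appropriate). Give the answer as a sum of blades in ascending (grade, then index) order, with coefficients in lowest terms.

B^2 term by term: the squares give (48/179)^2*(e14)^2 + (54/179)^2*(e15)^2 + (192/179)^2*(e24)^2 + (216/179)^2*(e25)^2 + (48/179)^2*(e34)^2 + (54/179)^2*(e35)^2 + (145/179)^2*(e45)^2 = 2304/32041*(-1) + 2916/32041*(+1) + 36864/32041*(-1) + 46656/32041*(+1) + 2304/32041*(-1) + 2916/32041*(+1) + 21025/32041*(+1) = 1 (each basis 2-blade squares to minus the product of its generators' squares); cross terms between blades sharing an index anticommute and cancel; the commuting (index-disjoint) pairs give grade-4 terms 2*c*c'*(blade product), which cancel blade by blade — e1245: -20736/32041 + 20736/32041 = 0; e1345: -5184/32041 + 5184/32041 = 0; e2345: -20736/32041 + 20736/32041 = 0 — confirming B is simple. So B^2 = 1.
B^2 = 1 — since the square is positive, the closed form is hyperbolic: l = 1, alpha*l = 1, so exp(alpha B) = cosh(1) + (sinh(1)/1)*B = cosh(1) + (sinh(1))*B.
Answer: cosh(1) + 48*sinh(1)/179*e14 + 54*sinh(1)/179*e15 + 192*sinh(1)/179*e24 + 216*sinh(1)/179*e25 + 48*sinh(1)/179*e34 + 54*sinh(1)/179*e35 + 145*sinh(1)/179*e45


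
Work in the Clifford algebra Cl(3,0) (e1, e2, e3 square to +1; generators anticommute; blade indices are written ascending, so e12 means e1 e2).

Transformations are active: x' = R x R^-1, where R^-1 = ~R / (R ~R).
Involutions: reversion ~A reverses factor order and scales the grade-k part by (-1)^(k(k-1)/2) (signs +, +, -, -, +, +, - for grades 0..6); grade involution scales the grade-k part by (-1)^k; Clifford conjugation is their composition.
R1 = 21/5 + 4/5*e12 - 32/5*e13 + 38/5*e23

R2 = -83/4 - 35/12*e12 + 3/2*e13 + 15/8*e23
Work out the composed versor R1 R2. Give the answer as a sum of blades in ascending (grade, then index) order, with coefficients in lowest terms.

Distribute over the terms of R1 (each basis-blade product reordered to ascending indices, repeated generators contracted through their squares):
(21/5) R2 = -1743/20 - 49/4*e12 + 63/10*e13 + 63/8*e23
(4/5*e12) R2 = 7/3 - 83/5*e12 + 3/2*e13 - 6/5*e23
(-32/5*e13) R2 = 48/5 + 12*e12 + 664/5*e13 + 56/3*e23
(38/5*e23) R2 = -57/4 + 57/5*e12 + 133/6*e13 - 1577/10*e23
Summing the partial products and collecting blades:
Answer: -1342/15 - 109/20*e12 + 4883/30*e13 - 15883/120*e23


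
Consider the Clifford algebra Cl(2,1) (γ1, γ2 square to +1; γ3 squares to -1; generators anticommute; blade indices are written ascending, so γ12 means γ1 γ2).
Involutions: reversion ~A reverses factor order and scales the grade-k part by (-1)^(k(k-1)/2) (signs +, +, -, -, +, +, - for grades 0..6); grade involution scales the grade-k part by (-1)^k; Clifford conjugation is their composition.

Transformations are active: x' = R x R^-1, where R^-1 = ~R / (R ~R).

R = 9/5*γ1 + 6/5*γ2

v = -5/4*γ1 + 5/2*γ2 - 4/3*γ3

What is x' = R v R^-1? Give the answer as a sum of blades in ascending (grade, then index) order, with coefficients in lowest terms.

~R = 9/5*γ1 + 6/5*γ2, and R ~R = 117/25, so R^-1 = ~R / (117/25).
R v = 3/4 + 6*γ12 - 12/5*γ13 - 8/5*γ23
Answer: 95/52*γ1 - 55/26*γ2 + 4/3*γ3


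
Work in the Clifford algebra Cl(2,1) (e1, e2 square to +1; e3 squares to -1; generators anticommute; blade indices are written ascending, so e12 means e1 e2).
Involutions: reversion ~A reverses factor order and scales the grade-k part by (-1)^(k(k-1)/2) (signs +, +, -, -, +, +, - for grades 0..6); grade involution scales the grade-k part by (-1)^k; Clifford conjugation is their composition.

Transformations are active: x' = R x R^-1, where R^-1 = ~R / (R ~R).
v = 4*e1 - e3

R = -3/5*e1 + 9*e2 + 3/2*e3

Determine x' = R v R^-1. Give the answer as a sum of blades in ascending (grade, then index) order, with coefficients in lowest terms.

~R = -3/5*e1 + 9*e2 + 3/2*e3, and R ~R = 7911/100, so R^-1 = ~R / (7911/100).
R v = -9/10 - 36*e12 - 27/5*e13 - 9*e23
Answer: -1168/293*e1 - 60/293*e2 + 283/293*e3


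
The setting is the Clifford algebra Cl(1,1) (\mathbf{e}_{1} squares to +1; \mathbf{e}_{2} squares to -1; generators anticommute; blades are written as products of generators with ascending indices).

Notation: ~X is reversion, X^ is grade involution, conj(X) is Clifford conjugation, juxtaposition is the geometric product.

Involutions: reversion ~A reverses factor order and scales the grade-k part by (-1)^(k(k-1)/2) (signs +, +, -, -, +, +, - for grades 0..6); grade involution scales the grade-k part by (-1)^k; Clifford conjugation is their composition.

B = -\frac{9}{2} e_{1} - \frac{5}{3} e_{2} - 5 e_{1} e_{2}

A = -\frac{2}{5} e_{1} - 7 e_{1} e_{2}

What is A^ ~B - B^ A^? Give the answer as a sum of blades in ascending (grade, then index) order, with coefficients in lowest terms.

first term: -\frac{184}{5} - \frac{35}{3} e_{1} - \frac{59}{2} e_{2} - \frac{2}{3} e_{1} e_{2}
second term: \frac{184}{5} - \frac{35}{3} e_{1} - \frac{59}{2} e_{2} - \frac{2}{3} e_{1} e_{2}
Answer: -\frac{368}{5}


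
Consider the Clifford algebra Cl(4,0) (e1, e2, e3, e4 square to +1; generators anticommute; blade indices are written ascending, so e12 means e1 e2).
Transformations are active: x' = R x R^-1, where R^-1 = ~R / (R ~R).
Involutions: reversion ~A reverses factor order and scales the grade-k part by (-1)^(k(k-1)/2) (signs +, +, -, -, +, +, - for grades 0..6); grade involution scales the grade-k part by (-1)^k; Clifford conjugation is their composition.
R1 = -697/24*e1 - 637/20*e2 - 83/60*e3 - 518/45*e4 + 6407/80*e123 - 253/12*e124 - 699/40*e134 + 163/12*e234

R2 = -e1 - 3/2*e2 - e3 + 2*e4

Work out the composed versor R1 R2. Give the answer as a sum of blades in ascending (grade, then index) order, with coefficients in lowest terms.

Distribute over the terms of R2 (each basis-blade product reordered to ascending indices, repeated generators contracted through their squares):
R1 (-e1) = 697/24 - 637/20*e12 - 83/60*e13 - 518/45*e14 - 6407/80*e23 + 253/12*e24 + 699/40*e34 + 163/12*e1234
R1 (-3/2*e2) = 1911/40 + 697/16*e12 + 19221/160*e13 - 253/8*e14 - 83/40*e23 - 259/15*e24 - 163/8*e34 + 2097/80*e1234
R1 (-e3) = 83/60 - 6407/80*e12 + 697/24*e13 - 699/40*e14 + 637/20*e23 + 163/12*e24 - 518/45*e34 - 253/12*e1234
R1 (2*e4) = -1036/45 - 253/6*e12 - 699/20*e13 - 697/12*e14 + 163/6*e23 - 637/10*e24 - 83/30*e34 + 6407/40*e1234
Summing the partial products and collecting blades:
Answer: 2483/45 - 2653/24*e12 + 54163/480*e13 - 4273/36*e14 - 1111/48*e23 - 463/10*e24 - 773/45*e34 + 14311/80*e1234


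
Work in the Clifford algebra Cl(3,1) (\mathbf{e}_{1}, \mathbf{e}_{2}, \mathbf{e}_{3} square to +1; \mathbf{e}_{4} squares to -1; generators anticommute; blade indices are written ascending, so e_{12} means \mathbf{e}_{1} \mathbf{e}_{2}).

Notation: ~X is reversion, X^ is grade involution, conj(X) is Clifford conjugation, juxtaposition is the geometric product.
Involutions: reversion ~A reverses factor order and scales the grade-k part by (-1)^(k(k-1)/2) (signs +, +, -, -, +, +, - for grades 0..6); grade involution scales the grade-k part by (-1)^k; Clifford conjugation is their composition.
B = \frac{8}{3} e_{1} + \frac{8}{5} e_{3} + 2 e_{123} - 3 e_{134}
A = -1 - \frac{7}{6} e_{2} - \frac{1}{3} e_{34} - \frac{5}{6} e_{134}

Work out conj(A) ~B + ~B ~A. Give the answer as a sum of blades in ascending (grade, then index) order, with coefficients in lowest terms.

first term: -\frac{5}{2} - \frac{5}{3} e_{1} - \frac{8}{5} e_{3} - \frac{8}{15} e_{4} - \frac{28}{9} e_{12} + \frac{7}{3} e_{13} + \frac{4}{3} e_{14} + \frac{28}{15} e_{23} - \frac{5}{3} e_{24} - \frac{20}{9} e_{34} + 2 e_{123} + \frac{2}{3} e_{124} - \frac{19}{9} e_{134} - \frac{7}{2} e_{1234}
second term: \frac{5}{2} - \frac{5}{3} e_{1} - \frac{8}{5} e_{3} + \frac{8}{15} e_{4} - \frac{28}{9} e_{12} - \frac{7}{3} e_{13} - \frac{4}{3} e_{14} + \frac{28}{15} e_{23} - \frac{5}{3} e_{24} + \frac{20}{9} e_{34} + 2 e_{123} - \frac{2}{3} e_{124} - \frac{19}{9} e_{134} - \frac{7}{2} e_{1234}
Answer: -\frac{10}{3} e_{1} - \frac{16}{5} e_{3} - \frac{56}{9} e_{12} + \frac{56}{15} e_{23} - \frac{10}{3} e_{24} + 4 e_{123} - \frac{38}{9} e_{134} - 7 e_{1234}


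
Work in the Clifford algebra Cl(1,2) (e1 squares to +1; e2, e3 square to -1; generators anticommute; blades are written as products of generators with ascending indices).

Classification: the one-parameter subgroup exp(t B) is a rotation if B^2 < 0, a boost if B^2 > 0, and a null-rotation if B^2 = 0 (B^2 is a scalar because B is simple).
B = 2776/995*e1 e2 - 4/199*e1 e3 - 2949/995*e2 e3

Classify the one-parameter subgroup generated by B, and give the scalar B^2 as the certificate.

B^2 term by term: the squares give (2776/995)^2*(e1 e2)^2 + (-4/199)^2*(e1 e3)^2 + (-2949/995)^2*(e2 e3)^2 = 7706176/990025*(+1) + 16/39601*(+1) + 8696601/990025*(-1) = -1 (each basis 2-blade squares to minus the product of its generators' squares); cross terms between blades sharing an index anticommute and cancel. So B^2 = -1.
Answer: rotation, certificate B^2 = -1. Why this suffices: the scalar -1 survives any versor conjugation, so its sign alone determines the class however B is presented.


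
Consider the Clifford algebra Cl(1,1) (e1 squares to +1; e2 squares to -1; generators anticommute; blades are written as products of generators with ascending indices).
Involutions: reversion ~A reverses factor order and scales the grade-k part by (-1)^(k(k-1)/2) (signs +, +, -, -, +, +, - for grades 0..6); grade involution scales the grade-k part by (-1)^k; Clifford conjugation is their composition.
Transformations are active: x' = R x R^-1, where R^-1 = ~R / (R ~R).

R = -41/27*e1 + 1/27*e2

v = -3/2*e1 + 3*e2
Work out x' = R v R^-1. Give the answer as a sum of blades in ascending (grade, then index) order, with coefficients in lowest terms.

~R = -41/27*e1 + 1/27*e2, and R ~R = 560/243, so R^-1 = ~R / (560/243).
R v = 13/6 - 9/2*e1 e2
Answer: -759/560*e1 - 1641/560*e2


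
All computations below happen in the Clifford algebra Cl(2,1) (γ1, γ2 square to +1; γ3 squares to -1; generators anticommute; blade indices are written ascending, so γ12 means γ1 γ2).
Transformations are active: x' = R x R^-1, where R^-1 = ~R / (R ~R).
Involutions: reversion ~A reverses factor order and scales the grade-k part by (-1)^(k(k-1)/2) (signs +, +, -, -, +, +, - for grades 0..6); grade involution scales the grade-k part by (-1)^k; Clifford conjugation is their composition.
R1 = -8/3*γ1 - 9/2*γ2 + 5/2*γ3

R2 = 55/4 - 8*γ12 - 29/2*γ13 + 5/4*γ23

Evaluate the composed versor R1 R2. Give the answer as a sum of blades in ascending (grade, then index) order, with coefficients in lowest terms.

Distribute over the terms of R1 (each basis-blade product reordered to ascending indices, repeated generators contracted through their squares):
(-8/3*γ1) R2 = -110/3*γ1 + 64/3*γ2 + 116/3*γ3 - 10/3*γ123
(-9/2*γ2) R2 = -36*γ1 - 495/8*γ2 - 45/8*γ3 - 261/4*γ123
(5/2*γ3) R2 = -145/4*γ1 + 25/8*γ2 + 275/8*γ3 - 20*γ123
Summing the partial products and collecting blades:
Answer: -1307/12*γ1 - 449/12*γ2 + 809/12*γ3 - 1063/12*γ123


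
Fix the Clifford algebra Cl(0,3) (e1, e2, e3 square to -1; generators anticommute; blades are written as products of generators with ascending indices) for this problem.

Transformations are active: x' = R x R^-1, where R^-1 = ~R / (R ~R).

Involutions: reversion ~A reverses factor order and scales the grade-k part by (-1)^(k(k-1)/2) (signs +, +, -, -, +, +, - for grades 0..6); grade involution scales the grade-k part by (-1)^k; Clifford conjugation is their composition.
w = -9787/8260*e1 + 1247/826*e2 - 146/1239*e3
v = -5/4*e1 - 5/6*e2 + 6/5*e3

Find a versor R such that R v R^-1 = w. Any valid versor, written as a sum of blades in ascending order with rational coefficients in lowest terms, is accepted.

Equal squares first: v^2 = w^2 = -13309/3600. Then v + w = -5028/2065*e1 + 838/1239*e2 + 6704/6195*e3 is a versor taking v to w, provided it is invertible.
Answer: -5028/2065*e1 + 838/1239*e2 + 6704/6195*e3


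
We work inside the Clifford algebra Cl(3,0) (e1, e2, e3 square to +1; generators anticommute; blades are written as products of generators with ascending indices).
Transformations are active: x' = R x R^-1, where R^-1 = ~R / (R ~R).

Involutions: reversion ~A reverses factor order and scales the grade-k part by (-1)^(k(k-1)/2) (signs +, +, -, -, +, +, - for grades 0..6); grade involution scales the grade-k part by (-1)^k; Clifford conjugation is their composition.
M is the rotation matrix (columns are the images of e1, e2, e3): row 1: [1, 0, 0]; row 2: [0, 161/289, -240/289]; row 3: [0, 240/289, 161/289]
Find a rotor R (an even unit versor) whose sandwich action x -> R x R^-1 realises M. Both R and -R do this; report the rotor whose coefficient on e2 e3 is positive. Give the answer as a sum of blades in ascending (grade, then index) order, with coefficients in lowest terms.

Method: write R = a + b12*e1 e2 + b13*e1 e3 + b23*e2 e3 with a^2 + b12^2 + b13^2 + b23^2 = 1 (so R^-1 = ~R). Expanding the columns R e_j ~R gives tr M = 4a^2 - 1 and, from the antisymmetric part, M21 - M12 = -4a*b12, M13 - M31 = 4a*b13, M32 - M23 = -4a*b23.
Here tr M = 611/289, so a^2 = (1 + tr M)/4 = 225/289 and a = ±15/17. Taking a = 15/17: M21 - M12 = 0, M13 - M31 = 0, M32 - M23 = 480/289, giving b12 = 0, b13 = 0, b23 = -8/17, i.e. R = 15/17 - 8/17*e2 e3.
Its e2 e3 coefficient is negative, so report the other preimage -R.
Answer: -15/17 + 8/17*e2 e3. Sheet selection: the two-to-one cover makes ±R indistinguishable at the matrix level (trace 611/289), so uniqueness comes from the required sign on e2 e3.


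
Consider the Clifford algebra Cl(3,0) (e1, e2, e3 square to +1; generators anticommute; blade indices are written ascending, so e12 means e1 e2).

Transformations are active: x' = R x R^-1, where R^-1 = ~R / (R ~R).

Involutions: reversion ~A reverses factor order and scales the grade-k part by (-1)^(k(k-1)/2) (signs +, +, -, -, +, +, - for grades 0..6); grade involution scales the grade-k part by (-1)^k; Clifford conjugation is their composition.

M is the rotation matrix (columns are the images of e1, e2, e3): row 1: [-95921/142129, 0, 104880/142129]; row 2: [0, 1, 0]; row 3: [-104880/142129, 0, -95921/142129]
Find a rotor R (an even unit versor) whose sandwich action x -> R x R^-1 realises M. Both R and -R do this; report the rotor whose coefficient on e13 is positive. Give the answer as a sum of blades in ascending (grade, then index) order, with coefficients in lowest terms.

Method: write R = a + b12*e12 + b13*e13 + b23*e23 with a^2 + b12^2 + b13^2 + b23^2 = 1 (so R^-1 = ~R). Expanding the columns R e_j ~R gives tr M = 4a^2 - 1 and, from the antisymmetric part, M21 - M12 = -4a*b12, M13 - M31 = 4a*b13, M32 - M23 = -4a*b23.
Here tr M = -49713/142129, so a^2 = (1 + tr M)/4 = 23104/142129 and a = ±152/377. Taking a = 152/377: M21 - M12 = 0, M13 - M31 = 209760/142129, M32 - M23 = 0, giving b12 = 0, b13 = 345/377, b23 = 0, i.e. R = 152/377 + 345/377*e13.
Its e13 coefficient is already positive.
Answer: 152/377 + 345/377*e13. Sheet selection: the two-to-one cover makes ±R indistinguishable at the matrix level (trace -49713/142129), so uniqueness comes from the required sign on e13.


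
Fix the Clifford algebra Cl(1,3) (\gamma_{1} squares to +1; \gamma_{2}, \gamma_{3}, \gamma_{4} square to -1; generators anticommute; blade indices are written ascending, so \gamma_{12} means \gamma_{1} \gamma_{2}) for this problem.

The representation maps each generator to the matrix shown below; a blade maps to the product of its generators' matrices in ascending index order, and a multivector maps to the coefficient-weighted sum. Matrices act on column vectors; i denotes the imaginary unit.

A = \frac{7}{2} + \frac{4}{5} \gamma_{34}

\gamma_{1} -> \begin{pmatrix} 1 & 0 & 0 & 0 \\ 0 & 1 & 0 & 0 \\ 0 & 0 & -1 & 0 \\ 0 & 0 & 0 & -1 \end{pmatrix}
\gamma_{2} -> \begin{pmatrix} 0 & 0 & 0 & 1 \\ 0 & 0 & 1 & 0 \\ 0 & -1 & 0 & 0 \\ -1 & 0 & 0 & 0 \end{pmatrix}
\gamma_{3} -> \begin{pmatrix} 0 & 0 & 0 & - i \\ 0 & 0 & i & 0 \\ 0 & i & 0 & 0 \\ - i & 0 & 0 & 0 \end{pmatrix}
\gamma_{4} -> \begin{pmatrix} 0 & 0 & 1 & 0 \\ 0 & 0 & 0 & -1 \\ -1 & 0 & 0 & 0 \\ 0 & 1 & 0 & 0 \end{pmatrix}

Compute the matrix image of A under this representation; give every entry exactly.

Bivector images (products of the table entries): rho(\gamma_{34}) = rho(\gamma_{3})rho(\gamma_{4}) = \begin{pmatrix} 0 & - i & 0 & 0 \\ - i & 0 & 0 & 0 \\ 0 & 0 & 0 & - i \\ 0 & 0 & - i & 0 \end{pmatrix}.
M = (\frac{7}{2})*1 + (\frac{4}{5})*rho(\gamma_{34}), summed entrywise (1 is the identity matrix):
Answer: \begin{pmatrix} \frac{7}{2} & - \frac{4 i}{5} & 0 & 0 \\ - \frac{4 i}{5} & \frac{7}{2} & 0 & 0 \\ 0 & 0 & \frac{7}{2} & - \frac{4 i}{5} \\ 0 & 0 & - \frac{4 i}{5} & \frac{7}{2} \end{pmatrix}


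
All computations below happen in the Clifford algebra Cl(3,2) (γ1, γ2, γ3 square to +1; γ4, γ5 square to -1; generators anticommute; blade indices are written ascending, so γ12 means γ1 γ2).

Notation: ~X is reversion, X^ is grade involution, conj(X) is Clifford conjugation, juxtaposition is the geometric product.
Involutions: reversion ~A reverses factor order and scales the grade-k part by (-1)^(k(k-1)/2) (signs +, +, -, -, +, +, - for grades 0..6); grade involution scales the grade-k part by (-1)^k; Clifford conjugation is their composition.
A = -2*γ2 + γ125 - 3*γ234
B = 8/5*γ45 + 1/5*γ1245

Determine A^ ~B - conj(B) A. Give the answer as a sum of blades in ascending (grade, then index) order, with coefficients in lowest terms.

first term: 1/5*γ4 + 8/5*γ124 + 3/5*γ135 - 2/5*γ145 + 24/5*γ235 - 16/5*γ245
second term: 1/5*γ4 + 8/5*γ124 - 3/5*γ135 - 2/5*γ145 + 24/5*γ235 + 16/5*γ245
Answer: 6/5*γ135 - 32/5*γ245


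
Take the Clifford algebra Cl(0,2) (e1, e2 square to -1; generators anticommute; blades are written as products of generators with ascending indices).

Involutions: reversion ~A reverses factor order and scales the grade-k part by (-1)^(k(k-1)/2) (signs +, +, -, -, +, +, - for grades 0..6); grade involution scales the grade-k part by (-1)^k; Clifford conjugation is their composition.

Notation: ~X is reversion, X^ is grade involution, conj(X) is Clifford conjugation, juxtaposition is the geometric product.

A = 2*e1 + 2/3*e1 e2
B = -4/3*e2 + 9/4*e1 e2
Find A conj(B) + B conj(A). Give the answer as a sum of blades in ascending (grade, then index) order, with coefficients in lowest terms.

first term: 3/2 - 8/9*e1 + 9/2*e2 + 8/3*e1 e2
second term: 3/2 + 8/9*e1 - 9/2*e2 - 8/3*e1 e2
Answer: 3


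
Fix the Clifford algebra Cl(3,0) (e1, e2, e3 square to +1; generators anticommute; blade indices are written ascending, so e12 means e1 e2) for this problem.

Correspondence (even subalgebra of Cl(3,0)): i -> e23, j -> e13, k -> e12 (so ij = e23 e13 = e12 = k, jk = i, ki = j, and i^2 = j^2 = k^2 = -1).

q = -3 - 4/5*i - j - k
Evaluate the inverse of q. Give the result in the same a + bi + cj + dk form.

In blades: q = -3 - e12 - e13 - 4/5*e23.
With qbar = -3 + e12 + e13 + 4/5*e23 (scalar fixed, mapped units negated), q qbar = 291/25 (the sum of squared coefficients), so q^-1 = qbar / (291/25) = -25/97 + 25/291*e12 + 25/291*e13 + 20/291*e23; translating back:
Answer: -25/97 + 20/291*i + 25/291*j + 25/291*k


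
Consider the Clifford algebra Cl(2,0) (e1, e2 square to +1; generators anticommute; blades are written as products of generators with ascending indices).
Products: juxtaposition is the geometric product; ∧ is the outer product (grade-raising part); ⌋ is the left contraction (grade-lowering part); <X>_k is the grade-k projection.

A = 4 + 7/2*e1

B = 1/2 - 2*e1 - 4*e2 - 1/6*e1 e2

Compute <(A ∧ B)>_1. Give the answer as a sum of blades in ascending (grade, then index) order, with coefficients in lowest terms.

step 1: 2 - 25/4*e1 - 16*e2 - 44/3*e1 e2
step 2: -25/4*e1 - 16*e2
Answer: -25/4*e1 - 16*e2


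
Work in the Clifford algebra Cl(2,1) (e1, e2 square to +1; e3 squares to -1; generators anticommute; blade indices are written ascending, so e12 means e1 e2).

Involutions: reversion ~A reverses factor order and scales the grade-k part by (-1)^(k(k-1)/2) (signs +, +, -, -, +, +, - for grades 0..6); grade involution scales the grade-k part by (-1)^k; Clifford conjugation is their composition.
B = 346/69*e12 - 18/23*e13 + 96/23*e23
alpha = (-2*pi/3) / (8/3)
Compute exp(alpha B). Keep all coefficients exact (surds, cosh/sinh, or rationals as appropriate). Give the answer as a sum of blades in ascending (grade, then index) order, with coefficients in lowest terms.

B^2 term by term: the squares give (346/69)^2*(e12)^2 + (-18/23)^2*(e13)^2 + (96/23)^2*(e23)^2 = 119716/4761*(-1) + 324/529*(+1) + 9216/529*(+1) = -64/9 (each basis 2-blade squares to minus the product of its generators' squares); cross terms between blades sharing an index anticommute and cancel. So B^2 = -64/9.
B^2 = -64/9 — B^2 < 0, so the exponential closes trigonometrically: l = 8/3, alpha*l = -2*pi/3, so exp(alpha B) = cos(-2*pi/3) + (sin(-2*pi/3)/(8/3))*B = -1/2 + (-3*sqrt(3)/16)*B.
Answer: -1/2 - 173*sqrt(3)/184*e12 + 27*sqrt(3)/184*e13 - 18*sqrt(3)/23*e23
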